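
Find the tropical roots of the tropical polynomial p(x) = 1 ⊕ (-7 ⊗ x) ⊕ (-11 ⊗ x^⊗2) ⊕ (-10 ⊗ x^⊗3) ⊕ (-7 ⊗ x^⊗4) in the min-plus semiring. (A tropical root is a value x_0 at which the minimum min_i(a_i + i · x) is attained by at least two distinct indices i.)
Roots: {-3, -1, 4, 8}

Each tropical root is a break point of the lower envelope of the lines y = a_i + i · x (there are 5 lines, with slopes 0, 1, ..., 4). Only the lines that attain the minimum somewhere contribute to roots; other lines are dominated. Here the surviving (envelope) indices are i = 4, i = 3, i = 2, i = 1, i = 0.
Intersections between consecutive envelope lines give the roots: for adjacent envelope indices i < j the intersection is x = (a_i − a_j) / (j − i). Reading off the sorted break points: {-3, -1, 4, 8}.
Verification: at each break x_0, at least two indices attain the minimum of min_i(a_i + i · x_0).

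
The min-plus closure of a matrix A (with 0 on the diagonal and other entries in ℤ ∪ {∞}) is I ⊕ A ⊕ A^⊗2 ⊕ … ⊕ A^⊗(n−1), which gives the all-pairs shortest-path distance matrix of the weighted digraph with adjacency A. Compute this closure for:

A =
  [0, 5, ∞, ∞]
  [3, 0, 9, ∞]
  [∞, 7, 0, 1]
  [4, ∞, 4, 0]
Closure =
  [0, 5, 14, 15]
  [3, 0, 9, 10]
  [5, 7, 0, 1]
  [4, 9, 4, 0]

This is the Floyd-Warshall all-pairs shortest-path computation. For each intermediate vertex k = 0, 1, …, 3, update dist[i][j] ← min(dist[i][j], dist[i][k] + dist[k][j]). The final matrix gives, for each (i, j), the minimum total weight of any directed path from i to j (possibly empty when i = j).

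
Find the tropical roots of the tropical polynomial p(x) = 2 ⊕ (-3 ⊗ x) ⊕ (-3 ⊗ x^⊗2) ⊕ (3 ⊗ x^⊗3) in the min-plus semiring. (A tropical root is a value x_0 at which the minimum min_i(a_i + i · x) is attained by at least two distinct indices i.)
Roots: {-6, 0, 5}

Each tropical root is a break point of the lower envelope of the lines y = a_i + i · x (there are 4 lines, with slopes 0, 1, ..., 3). Only the lines that attain the minimum somewhere contribute to roots; other lines are dominated. Here the surviving (envelope) indices are i = 3, i = 2, i = 1, i = 0.
Intersections between consecutive envelope lines give the roots: for adjacent envelope indices i < j the intersection is x = (a_i − a_j) / (j − i). Reading off the sorted break points: {-6, 0, 5}.
Verification: at each break x_0, at least two indices attain the minimum of min_i(a_i + i · x_0).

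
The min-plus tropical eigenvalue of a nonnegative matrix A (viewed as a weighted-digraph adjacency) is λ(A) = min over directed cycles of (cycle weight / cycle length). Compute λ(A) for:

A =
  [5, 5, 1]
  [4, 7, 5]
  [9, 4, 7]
λ(A) = 3

Enumerate directed cycles and compute their means (weight / length). Sample:
  cycle 0 → 0: weight = 5, length = 1, mean = 5/1 ≈ 5.000
  cycle 1 → 1: weight = 7, length = 1, mean = 7/1 ≈ 7.000
  cycle 2 → 2: weight = 7, length = 1, mean = 7/1 ≈ 7.000
  cycle 0 → 1 → 0: weight = 9, length = 2, mean = 9/2 ≈ 4.500
  cycle 0 → 2 → 0: weight = 10, length = 2, mean = 10/2 ≈ 5.000
  cycle 1 → 0 → 1: weight = 9, length = 2, mean = 9/2 ≈ 4.500
Minimum mean = 3.000, attained e.g. along the cycle 0 → 2 → 1 → 0 with weight 9 and length 3. So λ(A) = 9/3 = 3.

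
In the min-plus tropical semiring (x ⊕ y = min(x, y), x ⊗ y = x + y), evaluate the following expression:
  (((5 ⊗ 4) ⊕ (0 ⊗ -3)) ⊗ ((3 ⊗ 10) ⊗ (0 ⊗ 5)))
(((5 ⊗ 4) ⊕ (0 ⊗ -3)) ⊗ ((3 ⊗ 10) ⊗ (0 ⊗ 5))) = 15

Expand innermost to outermost. Recall ⊕ takes the minimum of its arguments and ⊗ takes their sum. Working out the expression (((5 ⊗ 4) ⊕ (0 ⊗ -3)) ⊗ ((3 ⊗ 10) ⊗ (0 ⊗ 5))) gives 15.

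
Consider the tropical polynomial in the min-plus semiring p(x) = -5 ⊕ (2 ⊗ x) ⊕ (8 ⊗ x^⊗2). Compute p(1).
p(1) = -5

A tropical monomial a ⊗ x^⊗i evaluates to a + i · x. Evaluating each term at x = 1:
  Term 0 contributes -5 + 0 · 1 = -5
  Term 1 contributes 2 + 1 · 1 = 3
  Term 2 contributes 8 + 2 · 1 = 10
p(1) = ⊕ of these = min[-5, 3, 10] = -5.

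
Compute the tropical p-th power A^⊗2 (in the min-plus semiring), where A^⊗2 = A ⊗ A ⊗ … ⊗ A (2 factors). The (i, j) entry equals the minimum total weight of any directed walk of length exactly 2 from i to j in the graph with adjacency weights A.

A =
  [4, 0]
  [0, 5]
A^⊗2 =
  [0, 4]
  [4, 0]

Each entry (A^⊗2)_ij equals the minimum over all length-2 walks i = v_0 → v_1 → … → v_2 = j of Σ_t A[v_t][v_{t+1}]. For example, for (i, j) = (0, 1) we minimise over 2 possible intermediate vertex sequences; the minimum is 4, attained along the walk 0 → 0 → 1.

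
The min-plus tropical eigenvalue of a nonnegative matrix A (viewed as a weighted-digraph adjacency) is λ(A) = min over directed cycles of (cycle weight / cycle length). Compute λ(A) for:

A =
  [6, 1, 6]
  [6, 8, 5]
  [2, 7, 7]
λ(A) = 8/3

Enumerate directed cycles and compute their means (weight / length). Sample:
  cycle 0 → 0: weight = 6, length = 1, mean = 6/1 ≈ 6.000
  cycle 1 → 1: weight = 8, length = 1, mean = 8/1 ≈ 8.000
  cycle 2 → 2: weight = 7, length = 1, mean = 7/1 ≈ 7.000
  cycle 0 → 1 → 0: weight = 7, length = 2, mean = 7/2 ≈ 3.500
  cycle 0 → 2 → 0: weight = 8, length = 2, mean = 8/2 ≈ 4.000
  cycle 1 → 0 → 1: weight = 7, length = 2, mean = 7/2 ≈ 3.500
Minimum mean = 2.667, attained e.g. along the cycle 0 → 1 → 2 → 0 with weight 8 and length 3. So λ(A) = 8/3 = 8/3.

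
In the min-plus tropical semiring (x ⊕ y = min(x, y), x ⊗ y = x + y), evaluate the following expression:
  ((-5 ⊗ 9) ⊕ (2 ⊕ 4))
((-5 ⊗ 9) ⊕ (2 ⊕ 4)) = 2

Expand innermost to outermost. Recall ⊕ takes the minimum of its arguments and ⊗ takes their sum. Working out the expression ((-5 ⊗ 9) ⊕ (2 ⊕ 4)) gives 2.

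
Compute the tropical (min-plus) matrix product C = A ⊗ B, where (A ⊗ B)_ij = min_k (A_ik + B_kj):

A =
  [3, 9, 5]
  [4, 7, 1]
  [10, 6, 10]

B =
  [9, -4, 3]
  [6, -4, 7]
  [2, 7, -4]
A ⊗ B =
  [7, -1, 1]
  [3, 0, -3]
  [12, 2, 6]

Apply the min-plus product entry-by-entry:
  C[0][0] = min over k of (A[0][0] + B[0][0] = 3 + 9 = 12, A[0][1] + B[1][0] = 9 + 6 = 15, A[0][2] + B[2][0] = 5 + 2 = 7) = 7 (attained at k = 2)
  C[0][1] = min over k of (A[0][0] + B[0][1] = 3 + -4 = -1, A[0][1] + B[1][1] = 9 + -4 = 5, A[0][2] + B[2][1] = 5 + 7 = 12) = -1 (attained at k = 0)
  C[0][2] = min over k of (A[0][0] + B[0][2] = 3 + 3 = 6, A[0][1] + B[1][2] = 9 + 7 = 16, A[0][2] + B[2][2] = 5 + -4 = 1) = 1 (attained at k = 2)
  C[1][0] = min over k of (A[1][0] + B[0][0] = 4 + 9 = 13, A[1][1] + B[1][0] = 7 + 6 = 13, A[1][2] + B[2][0] = 1 + 2 = 3) = 3 (attained at k = 2)
  C[1][1] = min over k of (A[1][0] + B[0][1] = 4 + -4 = 0, A[1][1] + B[1][1] = 7 + -4 = 3, A[1][2] + B[2][1] = 1 + 7 = 8) = 0 (attained at k = 0)
  C[1][2] = min over k of (A[1][0] + B[0][2] = 4 + 3 = 7, A[1][1] + B[1][2] = 7 + 7 = 14, A[1][2] + B[2][2] = 1 + -4 = -3) = -3 (attained at k = 2)
  C[2][0] = min over k of (A[2][0] + B[0][0] = 10 + 9 = 19, A[2][1] + B[1][0] = 6 + 6 = 12, A[2][2] + B[2][0] = 10 + 2 = 12) = 12 (attained at k = 1)
  C[2][1] = min over k of (A[2][0] + B[0][1] = 10 + -4 = 6, A[2][1] + B[1][1] = 6 + -4 = 2, A[2][2] + B[2][1] = 10 + 7 = 17) = 2 (attained at k = 1)
  C[2][2] = min over k of (A[2][0] + B[0][2] = 10 + 3 = 13, A[2][1] + B[1][2] = 6 + 7 = 13, A[2][2] + B[2][2] = 10 + -4 = 6) = 6 (attained at k = 2)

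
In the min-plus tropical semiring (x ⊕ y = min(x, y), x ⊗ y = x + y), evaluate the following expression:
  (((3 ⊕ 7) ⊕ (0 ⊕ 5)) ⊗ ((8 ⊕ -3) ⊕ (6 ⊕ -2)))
(((3 ⊕ 7) ⊕ (0 ⊕ 5)) ⊗ ((8 ⊕ -3) ⊕ (6 ⊕ -2))) = -3

Expand innermost to outermost. Recall ⊕ takes the minimum of its arguments and ⊗ takes their sum. Working out the expression (((3 ⊕ 7) ⊕ (0 ⊕ 5)) ⊗ ((8 ⊕ -3) ⊕ (6 ⊕ -2))) gives -3.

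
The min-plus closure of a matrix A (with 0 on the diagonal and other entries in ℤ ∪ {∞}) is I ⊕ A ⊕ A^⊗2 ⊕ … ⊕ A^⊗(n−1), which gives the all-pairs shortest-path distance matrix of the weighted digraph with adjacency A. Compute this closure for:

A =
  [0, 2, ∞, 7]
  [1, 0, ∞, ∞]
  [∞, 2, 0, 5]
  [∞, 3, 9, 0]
Closure =
  [0, 2, 16, 7]
  [1, 0, 17, 8]
  [3, 2, 0, 5]
  [4, 3, 9, 0]

This is the Floyd-Warshall all-pairs shortest-path computation. For each intermediate vertex k = 0, 1, …, 3, update dist[i][j] ← min(dist[i][j], dist[i][k] + dist[k][j]). The final matrix gives, for each (i, j), the minimum total weight of any directed path from i to j (possibly empty when i = j).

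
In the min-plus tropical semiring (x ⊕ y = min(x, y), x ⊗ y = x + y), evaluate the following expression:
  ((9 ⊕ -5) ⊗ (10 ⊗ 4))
((9 ⊕ -5) ⊗ (10 ⊗ 4)) = 9

Expand innermost to outermost. Recall ⊕ takes the minimum of its arguments and ⊗ takes their sum. Working out the expression ((9 ⊕ -5) ⊗ (10 ⊗ 4)) gives 9.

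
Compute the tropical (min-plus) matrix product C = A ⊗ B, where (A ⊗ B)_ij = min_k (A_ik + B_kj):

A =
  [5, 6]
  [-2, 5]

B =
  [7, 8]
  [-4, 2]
A ⊗ B =
  [2, 8]
  [1, 6]

Apply the min-plus product entry-by-entry:
  C[0][0] = min over k of (A[0][0] + B[0][0] = 5 + 7 = 12, A[0][1] + B[1][0] = 6 + -4 = 2) = 2 (attained at k = 1)
  C[0][1] = min over k of (A[0][0] + B[0][1] = 5 + 8 = 13, A[0][1] + B[1][1] = 6 + 2 = 8) = 8 (attained at k = 1)
  C[1][0] = min over k of (A[1][0] + B[0][0] = -2 + 7 = 5, A[1][1] + B[1][0] = 5 + -4 = 1) = 1 (attained at k = 1)
  C[1][1] = min over k of (A[1][0] + B[0][1] = -2 + 8 = 6, A[1][1] + B[1][1] = 5 + 2 = 7) = 6 (attained at k = 0)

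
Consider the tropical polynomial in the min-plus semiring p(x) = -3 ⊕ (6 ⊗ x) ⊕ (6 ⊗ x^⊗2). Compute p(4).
p(4) = -3

A tropical monomial a ⊗ x^⊗i evaluates to a + i · x. Evaluating each term at x = 4:
  Term 0 contributes -3 + 0 · 4 = -3
  Term 1 contributes 6 + 1 · 4 = 10
  Term 2 contributes 6 + 2 · 4 = 14
p(4) = ⊕ of these = min[-3, 10, 14] = -3.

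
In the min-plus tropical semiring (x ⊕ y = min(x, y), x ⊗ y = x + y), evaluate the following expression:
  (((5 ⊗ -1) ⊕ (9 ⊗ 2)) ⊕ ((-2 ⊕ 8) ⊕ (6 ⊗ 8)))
(((5 ⊗ -1) ⊕ (9 ⊗ 2)) ⊕ ((-2 ⊕ 8) ⊕ (6 ⊗ 8))) = -2

Expand innermost to outermost. Recall ⊕ takes the minimum of its arguments and ⊗ takes their sum. Working out the expression (((5 ⊗ -1) ⊕ (9 ⊗ 2)) ⊕ ((-2 ⊕ 8) ⊕ (6 ⊗ 8))) gives -2.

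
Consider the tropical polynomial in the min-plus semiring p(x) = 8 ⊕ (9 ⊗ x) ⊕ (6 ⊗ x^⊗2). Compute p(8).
p(8) = 8

A tropical monomial a ⊗ x^⊗i evaluates to a + i · x. Evaluating each term at x = 8:
  Term 0 contributes 8 + 0 · 8 = 8
  Term 1 contributes 9 + 1 · 8 = 17
  Term 2 contributes 6 + 2 · 8 = 22
p(8) = ⊕ of these = min[8, 17, 22] = 8.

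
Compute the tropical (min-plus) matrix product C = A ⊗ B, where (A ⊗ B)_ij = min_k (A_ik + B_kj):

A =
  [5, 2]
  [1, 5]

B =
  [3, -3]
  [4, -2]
A ⊗ B =
  [6, 0]
  [4, -2]

Apply the min-plus product entry-by-entry:
  C[0][0] = min over k of (A[0][0] + B[0][0] = 5 + 3 = 8, A[0][1] + B[1][0] = 2 + 4 = 6) = 6 (attained at k = 1)
  C[0][1] = min over k of (A[0][0] + B[0][1] = 5 + -3 = 2, A[0][1] + B[1][1] = 2 + -2 = 0) = 0 (attained at k = 1)
  C[1][0] = min over k of (A[1][0] + B[0][0] = 1 + 3 = 4, A[1][1] + B[1][0] = 5 + 4 = 9) = 4 (attained at k = 0)
  C[1][1] = min over k of (A[1][0] + B[0][1] = 1 + -3 = -2, A[1][1] + B[1][1] = 5 + -2 = 3) = -2 (attained at k = 0)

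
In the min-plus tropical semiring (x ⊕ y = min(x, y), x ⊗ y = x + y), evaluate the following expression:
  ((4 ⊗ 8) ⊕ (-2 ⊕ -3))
((4 ⊗ 8) ⊕ (-2 ⊕ -3)) = -3

Expand innermost to outermost. Recall ⊕ takes the minimum of its arguments and ⊗ takes their sum. Working out the expression ((4 ⊗ 8) ⊕ (-2 ⊕ -3)) gives -3.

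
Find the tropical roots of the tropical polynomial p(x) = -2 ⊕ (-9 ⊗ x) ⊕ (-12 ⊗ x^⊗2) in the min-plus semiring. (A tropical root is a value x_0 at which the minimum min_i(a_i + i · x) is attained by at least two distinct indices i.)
Roots: {3, 7}

Each tropical root is a break point of the lower envelope of the lines y = a_i + i · x (there are 3 lines, with slopes 0, 1, ..., 2). Only the lines that attain the minimum somewhere contribute to roots; other lines are dominated. Here the surviving (envelope) indices are i = 2, i = 1, i = 0.
Intersections between consecutive envelope lines give the roots: for adjacent envelope indices i < j the intersection is x = (a_i − a_j) / (j − i). Reading off the sorted break points: {3, 7}.
Verification: at each break x_0, at least two indices attain the minimum of min_i(a_i + i · x_0).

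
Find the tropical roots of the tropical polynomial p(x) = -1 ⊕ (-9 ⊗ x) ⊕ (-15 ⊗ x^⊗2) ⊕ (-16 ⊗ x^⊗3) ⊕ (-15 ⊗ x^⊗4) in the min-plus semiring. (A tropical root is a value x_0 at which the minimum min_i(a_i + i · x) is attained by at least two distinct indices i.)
Roots: {-1, 1, 6, 8}

Each tropical root is a break point of the lower envelope of the lines y = a_i + i · x (there are 5 lines, with slopes 0, 1, ..., 4). Only the lines that attain the minimum somewhere contribute to roots; other lines are dominated. Here the surviving (envelope) indices are i = 4, i = 3, i = 2, i = 1, i = 0.
Intersections between consecutive envelope lines give the roots: for adjacent envelope indices i < j the intersection is x = (a_i − a_j) / (j − i). Reading off the sorted break points: {-1, 1, 6, 8}.
Verification: at each break x_0, at least two indices attain the minimum of min_i(a_i + i · x_0).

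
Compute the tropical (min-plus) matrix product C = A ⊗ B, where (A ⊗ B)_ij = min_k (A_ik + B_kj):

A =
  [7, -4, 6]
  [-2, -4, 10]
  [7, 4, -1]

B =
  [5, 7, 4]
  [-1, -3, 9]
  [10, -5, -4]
A ⊗ B =
  [-5, -7, 2]
  [-5, -7, 2]
  [3, -6, -5]

Apply the min-plus product entry-by-entry:
  C[0][0] = min over k of (A[0][0] + B[0][0] = 7 + 5 = 12, A[0][1] + B[1][0] = -4 + -1 = -5, A[0][2] + B[2][0] = 6 + 10 = 16) = -5 (attained at k = 1)
  C[0][1] = min over k of (A[0][0] + B[0][1] = 7 + 7 = 14, A[0][1] + B[1][1] = -4 + -3 = -7, A[0][2] + B[2][1] = 6 + -5 = 1) = -7 (attained at k = 1)
  C[0][2] = min over k of (A[0][0] + B[0][2] = 7 + 4 = 11, A[0][1] + B[1][2] = -4 + 9 = 5, A[0][2] + B[2][2] = 6 + -4 = 2) = 2 (attained at k = 2)
  C[1][0] = min over k of (A[1][0] + B[0][0] = -2 + 5 = 3, A[1][1] + B[1][0] = -4 + -1 = -5, A[1][2] + B[2][0] = 10 + 10 = 20) = -5 (attained at k = 1)
  C[1][1] = min over k of (A[1][0] + B[0][1] = -2 + 7 = 5, A[1][1] + B[1][1] = -4 + -3 = -7, A[1][2] + B[2][1] = 10 + -5 = 5) = -7 (attained at k = 1)
  C[1][2] = min over k of (A[1][0] + B[0][2] = -2 + 4 = 2, A[1][1] + B[1][2] = -4 + 9 = 5, A[1][2] + B[2][2] = 10 + -4 = 6) = 2 (attained at k = 0)
  C[2][0] = min over k of (A[2][0] + B[0][0] = 7 + 5 = 12, A[2][1] + B[1][0] = 4 + -1 = 3, A[2][2] + B[2][0] = -1 + 10 = 9) = 3 (attained at k = 1)
  C[2][1] = min over k of (A[2][0] + B[0][1] = 7 + 7 = 14, A[2][1] + B[1][1] = 4 + -3 = 1, A[2][2] + B[2][1] = -1 + -5 = -6) = -6 (attained at k = 2)
  C[2][2] = min over k of (A[2][0] + B[0][2] = 7 + 4 = 11, A[2][1] + B[1][2] = 4 + 9 = 13, A[2][2] + B[2][2] = -1 + -4 = -5) = -5 (attained at k = 2)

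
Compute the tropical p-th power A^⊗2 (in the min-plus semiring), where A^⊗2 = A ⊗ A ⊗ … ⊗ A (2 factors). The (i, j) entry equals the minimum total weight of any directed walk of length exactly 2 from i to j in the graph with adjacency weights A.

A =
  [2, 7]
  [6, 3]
A^⊗2 =
  [4, 9]
  [8, 6]

Each entry (A^⊗2)_ij equals the minimum over all length-2 walks i = v_0 → v_1 → … → v_2 = j of Σ_t A[v_t][v_{t+1}]. For example, for (i, j) = (0, 1) we minimise over 2 possible intermediate vertex sequences; the minimum is 9, attained along the walk 0 → 0 → 1.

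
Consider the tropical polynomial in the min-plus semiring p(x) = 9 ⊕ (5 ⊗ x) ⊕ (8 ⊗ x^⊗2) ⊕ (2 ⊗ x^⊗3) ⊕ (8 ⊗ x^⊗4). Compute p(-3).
p(-3) = -7

A tropical monomial a ⊗ x^⊗i evaluates to a + i · x. Evaluating each term at x = -3:
  Term 0 contributes 9 + 0 · -3 = 9
  Term 1 contributes 5 + 1 · -3 = 2
  Term 2 contributes 8 + 2 · -3 = 2
  Term 3 contributes 2 + 3 · -3 = -7
  Term 4 contributes 8 + 4 · -3 = -4
p(-3) = ⊕ of these = min[9, 2, 2, -7, -4] = -7.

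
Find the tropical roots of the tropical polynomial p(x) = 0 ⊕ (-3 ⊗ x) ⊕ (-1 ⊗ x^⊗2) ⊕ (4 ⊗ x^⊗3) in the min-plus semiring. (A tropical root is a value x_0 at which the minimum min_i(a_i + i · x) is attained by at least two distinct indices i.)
Roots: {-5, -2, 3}

Each tropical root is a break point of the lower envelope of the lines y = a_i + i · x (there are 4 lines, with slopes 0, 1, ..., 3). Only the lines that attain the minimum somewhere contribute to roots; other lines are dominated. Here the surviving (envelope) indices are i = 3, i = 2, i = 1, i = 0.
Intersections between consecutive envelope lines give the roots: for adjacent envelope indices i < j the intersection is x = (a_i − a_j) / (j − i). Reading off the sorted break points: {-5, -2, 3}.
Verification: at each break x_0, at least two indices attain the minimum of min_i(a_i + i · x_0).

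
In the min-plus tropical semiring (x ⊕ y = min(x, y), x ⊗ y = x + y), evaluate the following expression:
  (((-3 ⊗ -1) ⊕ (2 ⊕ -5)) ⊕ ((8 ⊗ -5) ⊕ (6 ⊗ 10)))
(((-3 ⊗ -1) ⊕ (2 ⊕ -5)) ⊕ ((8 ⊗ -5) ⊕ (6 ⊗ 10))) = -5

Expand innermost to outermost. Recall ⊕ takes the minimum of its arguments and ⊗ takes their sum. Working out the expression (((-3 ⊗ -1) ⊕ (2 ⊕ -5)) ⊕ ((8 ⊗ -5) ⊕ (6 ⊗ 10))) gives -5.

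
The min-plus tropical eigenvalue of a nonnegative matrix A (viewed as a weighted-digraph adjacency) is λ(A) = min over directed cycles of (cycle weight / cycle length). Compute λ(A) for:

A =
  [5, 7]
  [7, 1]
λ(A) = 1

Enumerate directed cycles and compute their means (weight / length). Sample:
  cycle 0 → 0: weight = 5, length = 1, mean = 5/1 ≈ 5.000
  cycle 1 → 1: weight = 1, length = 1, mean = 1/1 ≈ 1.000
  cycle 0 → 1 → 0: weight = 14, length = 2, mean = 14/2 ≈ 7.000
  cycle 1 → 0 → 1: weight = 14, length = 2, mean = 14/2 ≈ 7.000
Minimum mean = 1.000, attained e.g. along the cycle 1 → 1 with weight 1 and length 1. So λ(A) = 1/1 = 1.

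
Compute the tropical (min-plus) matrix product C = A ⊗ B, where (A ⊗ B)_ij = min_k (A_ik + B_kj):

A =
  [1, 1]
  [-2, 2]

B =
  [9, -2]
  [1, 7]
A ⊗ B =
  [2, -1]
  [3, -4]

Apply the min-plus product entry-by-entry:
  C[0][0] = min over k of (A[0][0] + B[0][0] = 1 + 9 = 10, A[0][1] + B[1][0] = 1 + 1 = 2) = 2 (attained at k = 1)
  C[0][1] = min over k of (A[0][0] + B[0][1] = 1 + -2 = -1, A[0][1] + B[1][1] = 1 + 7 = 8) = -1 (attained at k = 0)
  C[1][0] = min over k of (A[1][0] + B[0][0] = -2 + 9 = 7, A[1][1] + B[1][0] = 2 + 1 = 3) = 3 (attained at k = 1)
  C[1][1] = min over k of (A[1][0] + B[0][1] = -2 + -2 = -4, A[1][1] + B[1][1] = 2 + 7 = 9) = -4 (attained at k = 0)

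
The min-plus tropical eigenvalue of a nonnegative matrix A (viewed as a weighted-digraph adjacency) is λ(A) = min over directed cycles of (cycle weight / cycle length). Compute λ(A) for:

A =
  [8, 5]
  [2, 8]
λ(A) = 7/2

Enumerate directed cycles and compute their means (weight / length). Sample:
  cycle 0 → 0: weight = 8, length = 1, mean = 8/1 ≈ 8.000
  cycle 1 → 1: weight = 8, length = 1, mean = 8/1 ≈ 8.000
  cycle 0 → 1 → 0: weight = 7, length = 2, mean = 7/2 ≈ 3.500
  cycle 1 → 0 → 1: weight = 7, length = 2, mean = 7/2 ≈ 3.500
Minimum mean = 3.500, attained e.g. along the cycle 0 → 1 → 0 with weight 7 and length 2. So λ(A) = 7/2 = 7/2.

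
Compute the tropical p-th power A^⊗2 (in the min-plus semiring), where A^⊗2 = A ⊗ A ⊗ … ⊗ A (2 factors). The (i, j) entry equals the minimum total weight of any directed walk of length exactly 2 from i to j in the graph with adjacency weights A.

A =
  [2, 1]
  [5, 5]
A^⊗2 =
  [4, 3]
  [7, 6]

Each entry (A^⊗2)_ij equals the minimum over all length-2 walks i = v_0 → v_1 → … → v_2 = j of Σ_t A[v_t][v_{t+1}]. For example, for (i, j) = (0, 1) we minimise over 2 possible intermediate vertex sequences; the minimum is 3, attained along the walk 0 → 0 → 1.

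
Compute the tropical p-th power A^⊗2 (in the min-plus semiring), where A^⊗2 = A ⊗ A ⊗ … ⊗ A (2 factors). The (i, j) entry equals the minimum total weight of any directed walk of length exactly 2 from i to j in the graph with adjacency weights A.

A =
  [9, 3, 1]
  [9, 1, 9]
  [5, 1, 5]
A^⊗2 =
  [6, 2, 6]
  [10, 2, 10]
  [10, 2, 6]

Each entry (A^⊗2)_ij equals the minimum over all length-2 walks i = v_0 → v_1 → … → v_2 = j of Σ_t A[v_t][v_{t+1}]. For example, for (i, j) = (0, 2) we minimise over 3 possible intermediate vertex sequences; the minimum is 6, attained along the walk 0 → 2 → 2.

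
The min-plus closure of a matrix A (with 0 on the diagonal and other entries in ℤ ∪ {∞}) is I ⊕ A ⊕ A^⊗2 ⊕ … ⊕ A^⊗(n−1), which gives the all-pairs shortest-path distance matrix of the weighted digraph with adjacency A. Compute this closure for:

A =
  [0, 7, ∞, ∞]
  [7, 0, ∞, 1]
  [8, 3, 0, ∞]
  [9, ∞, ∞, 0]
Closure =
  [0, 7, ∞, 8]
  [7, 0, ∞, 1]
  [8, 3, 0, 4]
  [9, 16, ∞, 0]

This is the Floyd-Warshall all-pairs shortest-path computation. For each intermediate vertex k = 0, 1, …, 3, update dist[i][j] ← min(dist[i][j], dist[i][k] + dist[k][j]). The final matrix gives, for each (i, j), the minimum total weight of any directed path from i to j (possibly empty when i = j).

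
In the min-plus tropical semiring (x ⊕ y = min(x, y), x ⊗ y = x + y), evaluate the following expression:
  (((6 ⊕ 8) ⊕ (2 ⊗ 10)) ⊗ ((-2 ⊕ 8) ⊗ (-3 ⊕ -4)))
(((6 ⊕ 8) ⊕ (2 ⊗ 10)) ⊗ ((-2 ⊕ 8) ⊗ (-3 ⊕ -4))) = 0

Expand innermost to outermost. Recall ⊕ takes the minimum of its arguments and ⊗ takes their sum. Working out the expression (((6 ⊕ 8) ⊕ (2 ⊗ 10)) ⊗ ((-2 ⊕ 8) ⊗ (-3 ⊕ -4))) gives 0.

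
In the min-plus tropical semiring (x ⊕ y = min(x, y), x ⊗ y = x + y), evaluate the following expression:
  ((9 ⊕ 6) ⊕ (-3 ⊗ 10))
((9 ⊕ 6) ⊕ (-3 ⊗ 10)) = 6

Expand innermost to outermost. Recall ⊕ takes the minimum of its arguments and ⊗ takes their sum. Working out the expression ((9 ⊕ 6) ⊕ (-3 ⊗ 10)) gives 6.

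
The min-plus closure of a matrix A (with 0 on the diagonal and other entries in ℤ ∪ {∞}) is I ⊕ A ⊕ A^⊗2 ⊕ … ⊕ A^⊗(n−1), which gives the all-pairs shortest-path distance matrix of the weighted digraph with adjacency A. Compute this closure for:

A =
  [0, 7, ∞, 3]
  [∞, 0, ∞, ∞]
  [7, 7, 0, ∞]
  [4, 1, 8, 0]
Closure =
  [0, 4, 11, 3]
  [∞, 0, ∞, ∞]
  [7, 7, 0, 10]
  [4, 1, 8, 0]

This is the Floyd-Warshall all-pairs shortest-path computation. For each intermediate vertex k = 0, 1, …, 3, update dist[i][j] ← min(dist[i][j], dist[i][k] + dist[k][j]). The final matrix gives, for each (i, j), the minimum total weight of any directed path from i to j (possibly empty when i = j).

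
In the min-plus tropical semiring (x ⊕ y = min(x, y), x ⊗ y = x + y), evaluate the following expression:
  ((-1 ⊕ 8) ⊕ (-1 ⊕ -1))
((-1 ⊕ 8) ⊕ (-1 ⊕ -1)) = -1

Expand innermost to outermost. Recall ⊕ takes the minimum of its arguments and ⊗ takes their sum. Working out the expression ((-1 ⊕ 8) ⊕ (-1 ⊕ -1)) gives -1.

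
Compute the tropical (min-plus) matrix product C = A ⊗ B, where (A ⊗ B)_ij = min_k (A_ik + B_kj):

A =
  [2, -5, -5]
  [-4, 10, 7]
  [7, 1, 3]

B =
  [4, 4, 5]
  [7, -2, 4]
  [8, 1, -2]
A ⊗ B =
  [2, -7, -7]
  [0, 0, 1]
  [8, -1, 1]

Apply the min-plus product entry-by-entry:
  C[0][0] = min over k of (A[0][0] + B[0][0] = 2 + 4 = 6, A[0][1] + B[1][0] = -5 + 7 = 2, A[0][2] + B[2][0] = -5 + 8 = 3) = 2 (attained at k = 1)
  C[0][1] = min over k of (A[0][0] + B[0][1] = 2 + 4 = 6, A[0][1] + B[1][1] = -5 + -2 = -7, A[0][2] + B[2][1] = -5 + 1 = -4) = -7 (attained at k = 1)
  C[0][2] = min over k of (A[0][0] + B[0][2] = 2 + 5 = 7, A[0][1] + B[1][2] = -5 + 4 = -1, A[0][2] + B[2][2] = -5 + -2 = -7) = -7 (attained at k = 2)
  C[1][0] = min over k of (A[1][0] + B[0][0] = -4 + 4 = 0, A[1][1] + B[1][0] = 10 + 7 = 17, A[1][2] + B[2][0] = 7 + 8 = 15) = 0 (attained at k = 0)
  C[1][1] = min over k of (A[1][0] + B[0][1] = -4 + 4 = 0, A[1][1] + B[1][1] = 10 + -2 = 8, A[1][2] + B[2][1] = 7 + 1 = 8) = 0 (attained at k = 0)
  C[1][2] = min over k of (A[1][0] + B[0][2] = -4 + 5 = 1, A[1][1] + B[1][2] = 10 + 4 = 14, A[1][2] + B[2][2] = 7 + -2 = 5) = 1 (attained at k = 0)
  C[2][0] = min over k of (A[2][0] + B[0][0] = 7 + 4 = 11, A[2][1] + B[1][0] = 1 + 7 = 8, A[2][2] + B[2][0] = 3 + 8 = 11) = 8 (attained at k = 1)
  C[2][1] = min over k of (A[2][0] + B[0][1] = 7 + 4 = 11, A[2][1] + B[1][1] = 1 + -2 = -1, A[2][2] + B[2][1] = 3 + 1 = 4) = -1 (attained at k = 1)
  C[2][2] = min over k of (A[2][0] + B[0][2] = 7 + 5 = 12, A[2][1] + B[1][2] = 1 + 4 = 5, A[2][2] + B[2][2] = 3 + -2 = 1) = 1 (attained at k = 2)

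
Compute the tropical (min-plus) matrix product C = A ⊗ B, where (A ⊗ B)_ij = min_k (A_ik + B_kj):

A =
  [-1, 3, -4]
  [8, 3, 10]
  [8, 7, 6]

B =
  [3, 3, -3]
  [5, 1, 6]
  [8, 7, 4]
A ⊗ B =
  [2, 2, -4]
  [8, 4, 5]
  [11, 8, 5]

Apply the min-plus product entry-by-entry:
  C[0][0] = min over k of (A[0][0] + B[0][0] = -1 + 3 = 2, A[0][1] + B[1][0] = 3 + 5 = 8, A[0][2] + B[2][0] = -4 + 8 = 4) = 2 (attained at k = 0)
  C[0][1] = min over k of (A[0][0] + B[0][1] = -1 + 3 = 2, A[0][1] + B[1][1] = 3 + 1 = 4, A[0][2] + B[2][1] = -4 + 7 = 3) = 2 (attained at k = 0)
  C[0][2] = min over k of (A[0][0] + B[0][2] = -1 + -3 = -4, A[0][1] + B[1][2] = 3 + 6 = 9, A[0][2] + B[2][2] = -4 + 4 = 0) = -4 (attained at k = 0)
  C[1][0] = min over k of (A[1][0] + B[0][0] = 8 + 3 = 11, A[1][1] + B[1][0] = 3 + 5 = 8, A[1][2] + B[2][0] = 10 + 8 = 18) = 8 (attained at k = 1)
  C[1][1] = min over k of (A[1][0] + B[0][1] = 8 + 3 = 11, A[1][1] + B[1][1] = 3 + 1 = 4, A[1][2] + B[2][1] = 10 + 7 = 17) = 4 (attained at k = 1)
  C[1][2] = min over k of (A[1][0] + B[0][2] = 8 + -3 = 5, A[1][1] + B[1][2] = 3 + 6 = 9, A[1][2] + B[2][2] = 10 + 4 = 14) = 5 (attained at k = 0)
  C[2][0] = min over k of (A[2][0] + B[0][0] = 8 + 3 = 11, A[2][1] + B[1][0] = 7 + 5 = 12, A[2][2] + B[2][0] = 6 + 8 = 14) = 11 (attained at k = 0)
  C[2][1] = min over k of (A[2][0] + B[0][1] = 8 + 3 = 11, A[2][1] + B[1][1] = 7 + 1 = 8, A[2][2] + B[2][1] = 6 + 7 = 13) = 8 (attained at k = 1)
  C[2][2] = min over k of (A[2][0] + B[0][2] = 8 + -3 = 5, A[2][1] + B[1][2] = 7 + 6 = 13, A[2][2] + B[2][2] = 6 + 4 = 10) = 5 (attained at k = 0)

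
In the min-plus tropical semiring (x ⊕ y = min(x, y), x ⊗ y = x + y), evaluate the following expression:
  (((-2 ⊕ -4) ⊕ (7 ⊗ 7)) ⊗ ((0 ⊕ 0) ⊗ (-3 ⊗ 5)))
(((-2 ⊕ -4) ⊕ (7 ⊗ 7)) ⊗ ((0 ⊕ 0) ⊗ (-3 ⊗ 5))) = -2

Expand innermost to outermost. Recall ⊕ takes the minimum of its arguments and ⊗ takes their sum. Working out the expression (((-2 ⊕ -4) ⊕ (7 ⊗ 7)) ⊗ ((0 ⊕ 0) ⊗ (-3 ⊗ 5))) gives -2.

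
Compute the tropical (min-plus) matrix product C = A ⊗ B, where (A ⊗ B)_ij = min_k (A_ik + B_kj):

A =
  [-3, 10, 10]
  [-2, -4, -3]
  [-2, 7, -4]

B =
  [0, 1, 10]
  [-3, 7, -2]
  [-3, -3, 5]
A ⊗ B =
  [-3, -2, 7]
  [-7, -6, -6]
  [-7, -7, 1]

Apply the min-plus product entry-by-entry:
  C[0][0] = min over k of (A[0][0] + B[0][0] = -3 + 0 = -3, A[0][1] + B[1][0] = 10 + -3 = 7, A[0][2] + B[2][0] = 10 + -3 = 7) = -3 (attained at k = 0)
  C[0][1] = min over k of (A[0][0] + B[0][1] = -3 + 1 = -2, A[0][1] + B[1][1] = 10 + 7 = 17, A[0][2] + B[2][1] = 10 + -3 = 7) = -2 (attained at k = 0)
  C[0][2] = min over k of (A[0][0] + B[0][2] = -3 + 10 = 7, A[0][1] + B[1][2] = 10 + -2 = 8, A[0][2] + B[2][2] = 10 + 5 = 15) = 7 (attained at k = 0)
  C[1][0] = min over k of (A[1][0] + B[0][0] = -2 + 0 = -2, A[1][1] + B[1][0] = -4 + -3 = -7, A[1][2] + B[2][0] = -3 + -3 = -6) = -7 (attained at k = 1)
  C[1][1] = min over k of (A[1][0] + B[0][1] = -2 + 1 = -1, A[1][1] + B[1][1] = -4 + 7 = 3, A[1][2] + B[2][1] = -3 + -3 = -6) = -6 (attained at k = 2)
  C[1][2] = min over k of (A[1][0] + B[0][2] = -2 + 10 = 8, A[1][1] + B[1][2] = -4 + -2 = -6, A[1][2] + B[2][2] = -3 + 5 = 2) = -6 (attained at k = 1)
  C[2][0] = min over k of (A[2][0] + B[0][0] = -2 + 0 = -2, A[2][1] + B[1][0] = 7 + -3 = 4, A[2][2] + B[2][0] = -4 + -3 = -7) = -7 (attained at k = 2)
  C[2][1] = min over k of (A[2][0] + B[0][1] = -2 + 1 = -1, A[2][1] + B[1][1] = 7 + 7 = 14, A[2][2] + B[2][1] = -4 + -3 = -7) = -7 (attained at k = 2)
  C[2][2] = min over k of (A[2][0] + B[0][2] = -2 + 10 = 8, A[2][1] + B[1][2] = 7 + -2 = 5, A[2][2] + B[2][2] = -4 + 5 = 1) = 1 (attained at k = 2)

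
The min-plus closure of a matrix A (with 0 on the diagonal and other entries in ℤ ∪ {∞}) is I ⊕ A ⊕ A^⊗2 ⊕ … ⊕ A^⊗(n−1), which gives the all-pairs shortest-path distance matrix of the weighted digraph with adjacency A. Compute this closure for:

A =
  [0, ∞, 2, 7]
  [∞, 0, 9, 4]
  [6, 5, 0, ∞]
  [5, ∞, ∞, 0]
Closure =
  [0, 7, 2, 7]
  [9, 0, 9, 4]
  [6, 5, 0, 9]
  [5, 12, 7, 0]

This is the Floyd-Warshall all-pairs shortest-path computation. For each intermediate vertex k = 0, 1, …, 3, update dist[i][j] ← min(dist[i][j], dist[i][k] + dist[k][j]). The final matrix gives, for each (i, j), the minimum total weight of any directed path from i to j (possibly empty when i = j).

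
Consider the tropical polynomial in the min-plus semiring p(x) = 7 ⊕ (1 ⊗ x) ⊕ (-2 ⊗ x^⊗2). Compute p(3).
p(3) = 4

A tropical monomial a ⊗ x^⊗i evaluates to a + i · x. Evaluating each term at x = 3:
  Term 0 contributes 7 + 0 · 3 = 7
  Term 1 contributes 1 + 1 · 3 = 4
  Term 2 contributes -2 + 2 · 3 = 4
p(3) = ⊕ of these = min[7, 4, 4] = 4.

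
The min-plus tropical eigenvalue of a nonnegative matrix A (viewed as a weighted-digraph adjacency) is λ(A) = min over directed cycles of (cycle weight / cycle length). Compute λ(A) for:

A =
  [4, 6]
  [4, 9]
λ(A) = 4

Enumerate directed cycles and compute their means (weight / length). Sample:
  cycle 0 → 0: weight = 4, length = 1, mean = 4/1 ≈ 4.000
  cycle 1 → 1: weight = 9, length = 1, mean = 9/1 ≈ 9.000
  cycle 0 → 1 → 0: weight = 10, length = 2, mean = 10/2 ≈ 5.000
  cycle 1 → 0 → 1: weight = 10, length = 2, mean = 10/2 ≈ 5.000
Minimum mean = 4.000, attained e.g. along the cycle 0 → 0 with weight 4 and length 1. So λ(A) = 4/1 = 4.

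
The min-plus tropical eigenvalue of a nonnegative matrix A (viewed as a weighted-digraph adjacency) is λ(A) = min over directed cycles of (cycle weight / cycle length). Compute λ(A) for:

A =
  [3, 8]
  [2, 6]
λ(A) = 3

Enumerate directed cycles and compute their means (weight / length). Sample:
  cycle 0 → 0: weight = 3, length = 1, mean = 3/1 ≈ 3.000
  cycle 1 → 1: weight = 6, length = 1, mean = 6/1 ≈ 6.000
  cycle 0 → 1 → 0: weight = 10, length = 2, mean = 10/2 ≈ 5.000
  cycle 1 → 0 → 1: weight = 10, length = 2, mean = 10/2 ≈ 5.000
Minimum mean = 3.000, attained e.g. along the cycle 0 → 0 with weight 3 and length 1. So λ(A) = 3/1 = 3.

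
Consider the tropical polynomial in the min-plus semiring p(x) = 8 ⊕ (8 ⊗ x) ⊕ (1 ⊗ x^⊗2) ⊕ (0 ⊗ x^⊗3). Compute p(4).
p(4) = 8

A tropical monomial a ⊗ x^⊗i evaluates to a + i · x. Evaluating each term at x = 4:
  Term 0 contributes 8 + 0 · 4 = 8
  Term 1 contributes 8 + 1 · 4 = 12
  Term 2 contributes 1 + 2 · 4 = 9
  Term 3 contributes 0 + 3 · 4 = 12
p(4) = ⊕ of these = min[8, 12, 9, 12] = 8.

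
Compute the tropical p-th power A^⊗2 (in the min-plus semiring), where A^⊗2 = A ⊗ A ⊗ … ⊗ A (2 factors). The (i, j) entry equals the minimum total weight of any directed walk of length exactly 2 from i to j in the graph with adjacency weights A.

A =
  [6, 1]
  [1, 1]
A^⊗2 =
  [2, 2]
  [2, 2]

Each entry (A^⊗2)_ij equals the minimum over all length-2 walks i = v_0 → v_1 → … → v_2 = j of Σ_t A[v_t][v_{t+1}]. For example, for (i, j) = (0, 1) we minimise over 2 possible intermediate vertex sequences; the minimum is 2, attained along the walk 0 → 1 → 1.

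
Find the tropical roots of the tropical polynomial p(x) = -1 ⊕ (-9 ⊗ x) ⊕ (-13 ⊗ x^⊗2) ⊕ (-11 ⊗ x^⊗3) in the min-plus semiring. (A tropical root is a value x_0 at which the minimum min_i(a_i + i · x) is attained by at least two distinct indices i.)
Roots: {-2, 4, 8}

Each tropical root is a break point of the lower envelope of the lines y = a_i + i · x (there are 4 lines, with slopes 0, 1, ..., 3). Only the lines that attain the minimum somewhere contribute to roots; other lines are dominated. Here the surviving (envelope) indices are i = 3, i = 2, i = 1, i = 0.
Intersections between consecutive envelope lines give the roots: for adjacent envelope indices i < j the intersection is x = (a_i − a_j) / (j − i). Reading off the sorted break points: {-2, 4, 8}.
Verification: at each break x_0, at least two indices attain the minimum of min_i(a_i + i · x_0).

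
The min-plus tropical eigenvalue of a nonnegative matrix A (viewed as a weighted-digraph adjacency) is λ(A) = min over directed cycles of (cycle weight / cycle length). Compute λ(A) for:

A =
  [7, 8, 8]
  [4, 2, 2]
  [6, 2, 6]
λ(A) = 2

Enumerate directed cycles and compute their means (weight / length). Sample:
  cycle 0 → 0: weight = 7, length = 1, mean = 7/1 ≈ 7.000
  cycle 1 → 1: weight = 2, length = 1, mean = 2/1 ≈ 2.000
  cycle 2 → 2: weight = 6, length = 1, mean = 6/1 ≈ 6.000
  cycle 0 → 1 → 0: weight = 12, length = 2, mean = 12/2 ≈ 6.000
  cycle 0 → 2 → 0: weight = 14, length = 2, mean = 14/2 ≈ 7.000
  cycle 1 → 0 → 1: weight = 12, length = 2, mean = 12/2 ≈ 6.000
Minimum mean = 2.000, attained e.g. along the cycle 1 → 1 with weight 2 and length 1. So λ(A) = 2/1 = 2.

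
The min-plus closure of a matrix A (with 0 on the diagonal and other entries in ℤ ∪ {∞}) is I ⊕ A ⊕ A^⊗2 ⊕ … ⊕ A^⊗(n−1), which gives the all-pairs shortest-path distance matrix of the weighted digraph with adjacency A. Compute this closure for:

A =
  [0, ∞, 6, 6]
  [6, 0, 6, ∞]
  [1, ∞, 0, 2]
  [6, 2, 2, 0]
Closure =
  [0, 8, 6, 6]
  [6, 0, 6, 8]
  [1, 4, 0, 2]
  [3, 2, 2, 0]

This is the Floyd-Warshall all-pairs shortest-path computation. For each intermediate vertex k = 0, 1, …, 3, update dist[i][j] ← min(dist[i][j], dist[i][k] + dist[k][j]). The final matrix gives, for each (i, j), the minimum total weight of any directed path from i to j (possibly empty when i = j).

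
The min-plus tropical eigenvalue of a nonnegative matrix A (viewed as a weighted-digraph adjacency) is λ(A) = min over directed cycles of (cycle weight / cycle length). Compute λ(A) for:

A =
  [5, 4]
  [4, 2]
λ(A) = 2

Enumerate directed cycles and compute their means (weight / length). Sample:
  cycle 0 → 0: weight = 5, length = 1, mean = 5/1 ≈ 5.000
  cycle 1 → 1: weight = 2, length = 1, mean = 2/1 ≈ 2.000
  cycle 0 → 1 → 0: weight = 8, length = 2, mean = 8/2 ≈ 4.000
  cycle 1 → 0 → 1: weight = 8, length = 2, mean = 8/2 ≈ 4.000
Minimum mean = 2.000, attained e.g. along the cycle 1 → 1 with weight 2 and length 1. So λ(A) = 2/1 = 2.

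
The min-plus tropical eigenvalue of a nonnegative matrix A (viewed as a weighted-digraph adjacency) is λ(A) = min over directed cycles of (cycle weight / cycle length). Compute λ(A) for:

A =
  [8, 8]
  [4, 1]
λ(A) = 1

Enumerate directed cycles and compute their means (weight / length). Sample:
  cycle 0 → 0: weight = 8, length = 1, mean = 8/1 ≈ 8.000
  cycle 1 → 1: weight = 1, length = 1, mean = 1/1 ≈ 1.000
  cycle 0 → 1 → 0: weight = 12, length = 2, mean = 12/2 ≈ 6.000
  cycle 1 → 0 → 1: weight = 12, length = 2, mean = 12/2 ≈ 6.000
Minimum mean = 1.000, attained e.g. along the cycle 1 → 1 with weight 1 and length 1. So λ(A) = 1/1 = 1.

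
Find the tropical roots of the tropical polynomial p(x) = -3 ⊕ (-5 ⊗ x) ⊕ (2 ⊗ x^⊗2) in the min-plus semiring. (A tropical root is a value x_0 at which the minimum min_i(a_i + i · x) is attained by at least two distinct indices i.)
Roots: {-7, 2}

Each tropical root is a break point of the lower envelope of the lines y = a_i + i · x (there are 3 lines, with slopes 0, 1, ..., 2). Only the lines that attain the minimum somewhere contribute to roots; other lines are dominated. Here the surviving (envelope) indices are i = 2, i = 1, i = 0.
Intersections between consecutive envelope lines give the roots: for adjacent envelope indices i < j the intersection is x = (a_i − a_j) / (j − i). Reading off the sorted break points: {-7, 2}.
Verification: at each break x_0, at least two indices attain the minimum of min_i(a_i + i · x_0).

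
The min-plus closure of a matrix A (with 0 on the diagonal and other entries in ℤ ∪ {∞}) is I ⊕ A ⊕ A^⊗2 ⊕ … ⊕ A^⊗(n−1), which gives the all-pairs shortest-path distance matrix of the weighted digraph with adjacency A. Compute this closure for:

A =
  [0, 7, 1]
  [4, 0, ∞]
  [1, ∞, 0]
Closure =
  [0, 7, 1]
  [4, 0, 5]
  [1, 8, 0]

This is the Floyd-Warshall all-pairs shortest-path computation. For each intermediate vertex k = 0, 1, …, 2, update dist[i][j] ← min(dist[i][j], dist[i][k] + dist[k][j]). The final matrix gives, for each (i, j), the minimum total weight of any directed path from i to j (possibly empty when i = j).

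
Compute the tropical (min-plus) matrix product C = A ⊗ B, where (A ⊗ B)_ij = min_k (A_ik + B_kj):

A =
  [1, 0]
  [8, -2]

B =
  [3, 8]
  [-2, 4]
A ⊗ B =
  [-2, 4]
  [-4, 2]

Apply the min-plus product entry-by-entry:
  C[0][0] = min over k of (A[0][0] + B[0][0] = 1 + 3 = 4, A[0][1] + B[1][0] = 0 + -2 = -2) = -2 (attained at k = 1)
  C[0][1] = min over k of (A[0][0] + B[0][1] = 1 + 8 = 9, A[0][1] + B[1][1] = 0 + 4 = 4) = 4 (attained at k = 1)
  C[1][0] = min over k of (A[1][0] + B[0][0] = 8 + 3 = 11, A[1][1] + B[1][0] = -2 + -2 = -4) = -4 (attained at k = 1)
  C[1][1] = min over k of (A[1][0] + B[0][1] = 8 + 8 = 16, A[1][1] + B[1][1] = -2 + 4 = 2) = 2 (attained at k = 1)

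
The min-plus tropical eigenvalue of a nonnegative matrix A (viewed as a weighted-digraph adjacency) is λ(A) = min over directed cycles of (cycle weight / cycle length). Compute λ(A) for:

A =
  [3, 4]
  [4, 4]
λ(A) = 3

Enumerate directed cycles and compute their means (weight / length). Sample:
  cycle 0 → 0: weight = 3, length = 1, mean = 3/1 ≈ 3.000
  cycle 1 → 1: weight = 4, length = 1, mean = 4/1 ≈ 4.000
  cycle 0 → 1 → 0: weight = 8, length = 2, mean = 8/2 ≈ 4.000
  cycle 1 → 0 → 1: weight = 8, length = 2, mean = 8/2 ≈ 4.000
Minimum mean = 3.000, attained e.g. along the cycle 0 → 0 with weight 3 and length 1. So λ(A) = 3/1 = 3.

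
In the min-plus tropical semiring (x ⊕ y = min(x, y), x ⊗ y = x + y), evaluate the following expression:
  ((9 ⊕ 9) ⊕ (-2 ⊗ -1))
((9 ⊕ 9) ⊕ (-2 ⊗ -1)) = -3

Expand innermost to outermost. Recall ⊕ takes the minimum of its arguments and ⊗ takes their sum. Working out the expression ((9 ⊕ 9) ⊕ (-2 ⊗ -1)) gives -3.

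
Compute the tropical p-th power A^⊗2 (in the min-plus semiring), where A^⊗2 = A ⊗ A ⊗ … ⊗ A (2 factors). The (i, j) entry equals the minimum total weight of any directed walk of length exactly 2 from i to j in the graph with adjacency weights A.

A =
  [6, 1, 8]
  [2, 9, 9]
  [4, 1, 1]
A^⊗2 =
  [3, 7, 9]
  [8, 3, 10]
  [3, 2, 2]

Each entry (A^⊗2)_ij equals the minimum over all length-2 walks i = v_0 → v_1 → … → v_2 = j of Σ_t A[v_t][v_{t+1}]. For example, for (i, j) = (0, 2) we minimise over 3 possible intermediate vertex sequences; the minimum is 9, attained along the walk 0 → 2 → 2.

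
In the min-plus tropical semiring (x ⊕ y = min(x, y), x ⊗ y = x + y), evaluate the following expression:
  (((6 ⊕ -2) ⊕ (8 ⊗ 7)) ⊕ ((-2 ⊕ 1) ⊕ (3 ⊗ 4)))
(((6 ⊕ -2) ⊕ (8 ⊗ 7)) ⊕ ((-2 ⊕ 1) ⊕ (3 ⊗ 4))) = -2

Expand innermost to outermost. Recall ⊕ takes the minimum of its arguments and ⊗ takes their sum. Working out the expression (((6 ⊕ -2) ⊕ (8 ⊗ 7)) ⊕ ((-2 ⊕ 1) ⊕ (3 ⊗ 4))) gives -2.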